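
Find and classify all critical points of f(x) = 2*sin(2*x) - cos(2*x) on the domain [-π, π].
f'(x) = 2*sin(2*x) + 4*cos(2*x)

Solve f'(x) = 0 on [-π, π]:
  f'(x) = 0 ⇔ 2*cos(2*x) = -sin(2*x) ⇔ tan(2*x) = -2, i.e. 2*x = arctan(-2) + nπ; keep the solutions lying in [-π, π].
  ⇒ x = -pi/2 - atan(2)/2 ≈ -2.1244, -atan(2)/2 ≈ -0.5536, -atan(2)/2 + pi/2 ≈ 1.0172, pi - atan(2)/2 ≈ 2.5880

f''(x) = -8*sin(2*x) + 4*cos(2*x)
Second-derivative test at each critical point:
  f''(-2.1244) = -8.9443 < 0 → local maximum
  f''(-0.5536) = 8.9443 > 0 → local minimum
  f''(1.0172) = -8.9443 < 0 → local maximum
  f''(2.5880) = 8.9443 > 0 → local minimum

Critical points: x = -pi/2 - atan(2)/2 ≈ -2.1244 (local maximum); x = -atan(2)/2 ≈ -0.5536 (local minimum); x = -atan(2)/2 + pi/2 ≈ 1.0172 (local maximum); x = pi - atan(2)/2 ≈ 2.5880 (local minimum)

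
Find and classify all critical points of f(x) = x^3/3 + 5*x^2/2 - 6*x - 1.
f'(x) = x^2 + 5*x - 6

Solve f'(x) = 0:
  Factor: x^2 + 5*x - 6 = (x - 1)*(x + 6) = 0.
  ⇒ x = -6, 1

f''(x) = 2*x + 5
Second-derivative test at each critical point:
  f''(-6) = -7 < 0 → local maximum
  f''(1) = 7 > 0 → local minimum

Critical points: x = -6 (local maximum); x = 1 (local minimum)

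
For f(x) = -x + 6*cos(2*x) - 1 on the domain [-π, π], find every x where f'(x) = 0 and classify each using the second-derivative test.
f'(x) = -12*sin(2*x) - 1

Solve f'(x) = 0 on [-π, π]:
  f'(x) = 0 ⇔ sin(2*x) = -1/12, i.e. 2*x = arcsin(-1/12) + 2nπ or 2*x = π − arcsin(-1/12) + 2nπ; keep the solutions lying in [-π, π].
  ⇒ x = -pi/2 + asin(1/12)/2 ≈ -1.5291, -asin(1/12)/2 ≈ -0.0417, asin(1/12)/2 + pi/2 ≈ 1.6125, pi - asin(1/12)/2 ≈ 3.0999

f''(x) = -24*cos(2*x)
Second-derivative test at each critical point:
  f''(-1.5291) = 23.9165 > 0 → local minimum
  f''(-0.0417) = -23.9165 < 0 → local maximum
  f''(1.6125) = 23.9165 > 0 → local minimum
  f''(3.0999) = -23.9165 < 0 → local maximum

Critical points: x = -pi/2 + asin(1/12)/2 ≈ -1.5291 (local minimum); x = -asin(1/12)/2 ≈ -0.0417 (local maximum); x = asin(1/12)/2 + pi/2 ≈ 1.6125 (local minimum); x = pi - asin(1/12)/2 ≈ 3.0999 (local maximum)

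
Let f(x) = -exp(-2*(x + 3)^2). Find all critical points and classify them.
f'(x) = 4*(x + 3)*exp(-2*(x + 3)^2)

Solve f'(x) = 0:
  f'(x) = (4*x + 12)·exp(-2*(x + 3)^2) and exp(-2*(x + 3)^2) > 0 for every x, so f'(x) = 0 ⇔ 4*x + 12 = 0.
  Factor: 4*x + 12 = 4*(x + 3) = 0.
  ⇒ x = -3

f''(x) = 4*(1 - 4*(x + 3)^2)*exp(-2*(x + 3)^2)
Second-derivative test at each critical point:
  f''(-3) = 4 > 0 → local minimum

Critical points: x = -3 (local minimum)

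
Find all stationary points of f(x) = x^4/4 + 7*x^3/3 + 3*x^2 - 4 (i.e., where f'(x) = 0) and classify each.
f'(x) = x*(x^2 + 7*x + 6)

Solve f'(x) = 0:
  Factor: x^3 + 7*x^2 + 6*x = x*(x + 1)*(x + 6) = 0.
  ⇒ x = -6, -1, 0

f''(x) = 3*x^2 + 14*x + 6
Second-derivative test at each critical point:
  f''(-6) = 30 > 0 → local minimum
  f''(-1) = -5 < 0 → local maximum
  f''(0) = 6 > 0 → local minimum

Critical points: x = -6 (local minimum); x = -1 (local maximum); x = 0 (local minimum)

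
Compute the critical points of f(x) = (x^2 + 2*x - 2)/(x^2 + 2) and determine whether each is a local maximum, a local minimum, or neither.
f'(x) = 2*(-x^2 + 4*x + 2)/(x^4 + 4*x^2 + 4)

Solve f'(x) = 0:
  f'(x) = -2*(x^2 - 4*x - 2)/(x^2 + 2)^2; the denominator is positive wherever f is defined, so f'(x) = 0 ⇔ -2*x^2 + 8*x + 4 = 0.
  Factor: -2*x^2 + 8*x + 4 = -2*(x^2 - 4*x - 2); x^2 - 4*x - 2 = 0 has no rational roots; quadratic formula: x = (4 ± √24)/2.
  ⇒ x = 2 - sqrt(6) ≈ -0.4495, 2 + sqrt(6) ≈ 4.4495

f''(x) = 4*(x^3 - 6*x^2 - 6*x + 4)/(x^6 + 6*x^4 + 12*x^2 + 8)
Second-derivative test at each critical point:
  f''(-0.4495) = 2.0206 > 0 → local minimum
  f''(4.4495) = -0.0206 < 0 → local maximum

Critical points: x = 2 - sqrt(6) ≈ -0.4495 (local minimum); x = 2 + sqrt(6) ≈ 4.4495 (local maximum)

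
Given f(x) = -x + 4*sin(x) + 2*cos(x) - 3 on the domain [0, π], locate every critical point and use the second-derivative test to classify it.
f'(x) = -2*sin(x) + 4*cos(x) - 1

Solve f'(x) = 0 on [0, π]:
  f'(x) = 0 ⇔ -2*sin(x) + 4*cos(x) = 1. Write the left side as R·cos(x + φ) with R = √(4² + 2²) = 2*sqrt(5), cos φ = 2*sqrt(5)/5, sin φ = sqrt(5)/5; then cos(x + φ) = sqrt(5)/10. Solve for x and keep the solutions lying in [0, π].
  ⇒ x = atan((-1 + 2*sqrt(19))/(2 + sqrt(19))) ≈ 0.8816

f''(x) = -4*sin(x) - 2*cos(x)
Second-derivative test at each critical point:
  f''(0.8816) = -4.3589 < 0 → local maximum

Critical points: x = atan((-1 + 2*sqrt(19))/(2 + sqrt(19))) ≈ 0.8816 (local maximum)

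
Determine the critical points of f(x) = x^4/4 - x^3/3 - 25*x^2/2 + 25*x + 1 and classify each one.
f'(x) = x^3 - x^2 - 25*x + 25

Solve f'(x) = 0:
  Factor: x^3 - x^2 - 25*x + 25 = (x - 5)*(x - 1)*(x + 5) = 0.
  ⇒ x = -5, 1, 5

f''(x) = 3*x^2 - 2*x - 25
Second-derivative test at each critical point:
  f''(-5) = 60 > 0 → local minimum
  f''(1) = -24 < 0 → local maximum
  f''(5) = 40 > 0 → local minimum

Critical points: x = -5 (local minimum); x = 1 (local maximum); x = 5 (local minimum)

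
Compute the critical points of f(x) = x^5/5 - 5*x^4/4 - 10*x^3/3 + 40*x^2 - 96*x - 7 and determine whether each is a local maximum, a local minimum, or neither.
f'(x) = x^4 - 5*x^3 - 10*x^2 + 80*x - 96

Solve f'(x) = 0:
  Factor: x^4 - 5*x^3 - 10*x^2 + 80*x - 96 = (x - 4)*(x - 3)*(x - 2)*(x + 4) = 0.
  ⇒ x = -4, 2, 3, 4

f''(x) = 4*x^3 - 15*x^2 - 20*x + 80
Second-derivative test at each critical point:
  f''(-4) = -336 < 0 → local maximum
  f''(2) = 12 > 0 → local minimum
  f''(3) = -7 < 0 → local maximum
  f''(4) = 16 > 0 → local minimum

Critical points: x = -4 (local maximum); x = 2 (local minimum); x = 3 (local maximum); x = 4 (local minimum)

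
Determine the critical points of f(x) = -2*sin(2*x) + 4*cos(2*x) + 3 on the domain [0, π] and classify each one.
f'(x) = -8*sin(2*x) - 4*cos(2*x)

Solve f'(x) = 0 on [0, π]:
  f'(x) = 0 ⇔ -2*cos(2*x) = 4*sin(2*x) ⇔ tan(2*x) = -1/2, i.e. 2*x = arctan(-1/2) + nπ; keep the solutions lying in [0, π].
  ⇒ x = -atan(1/2)/2 + pi/2 ≈ 1.3390, pi - atan(1/2)/2 ≈ 2.9098

f''(x) = 8*sin(2*x) - 16*cos(2*x)
Second-derivative test at each critical point:
  f''(1.3390) = 17.8885 > 0 → local minimum
  f''(2.9098) = -17.8885 < 0 → local maximum

Critical points: x = -atan(1/2)/2 + pi/2 ≈ 1.3390 (local minimum); x = pi - atan(1/2)/2 ≈ 2.9098 (local maximum)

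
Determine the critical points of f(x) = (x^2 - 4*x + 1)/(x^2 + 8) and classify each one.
f'(x) = 2*(2*x^2 + 7*x - 16)/(x^4 + 16*x^2 + 64)

Solve f'(x) = 0:
  f'(x) = 2*(2*x^2 + 7*x - 16)/(x^2 + 8)^2; the denominator is positive wherever f is defined, so f'(x) = 0 ⇔ 4*x^2 + 14*x - 32 = 0.
  Factor: 4*x^2 + 14*x - 32 = 2*(2*x^2 + 7*x - 16); 2*x^2 + 7*x - 16 = 0 has no rational roots; quadratic formula: x = (-7 ± √177)/4.
  ⇒ x = -sqrt(177)/4 - 7/4 ≈ -5.0760, -7/4 + sqrt(177)/4 ≈ 1.5760

f''(x) = 2*(-4*x^3 - 21*x^2 + 96*x + 56)/(x^6 + 24*x^4 + 192*x^2 + 512)
Second-derivative test at each critical point:
  f''(-5.0760) = -0.0233 < 0 → local maximum
  f''(1.5760) = 0.2421 > 0 → local minimum

Critical points: x = -sqrt(177)/4 - 7/4 ≈ -5.0760 (local maximum); x = -7/4 + sqrt(177)/4 ≈ 1.5760 (local minimum)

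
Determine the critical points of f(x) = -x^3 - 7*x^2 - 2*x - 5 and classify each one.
f'(x) = -3*x^2 - 14*x - 2

Solve f'(x) = 0:
  3*x^2 + 14*x + 2 = 0 has no rational roots; quadratic formula: x = (-14 ± √172)/6.
  ⇒ x = -7/3 - sqrt(43)/3 ≈ -4.5191, -7/3 + sqrt(43)/3 ≈ -0.1475

f''(x) = -6*x - 14
Second-derivative test at each critical point:
  f''(-4.5191) = 13.1149 > 0 → local minimum
  f''(-0.1475) = -13.1149 < 0 → local maximum

Critical points: x = -7/3 - sqrt(43)/3 ≈ -4.5191 (local minimum); x = -7/3 + sqrt(43)/3 ≈ -0.1475 (local maximum)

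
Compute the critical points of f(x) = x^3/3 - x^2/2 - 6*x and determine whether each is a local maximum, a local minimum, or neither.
f'(x) = x^2 - x - 6

Solve f'(x) = 0:
  Factor: x^2 - x - 6 = (x - 3)*(x + 2) = 0.
  ⇒ x = -2, 3

f''(x) = 2*x - 1
Second-derivative test at each critical point:
  f''(-2) = -5 < 0 → local maximum
  f''(3) = 5 > 0 → local minimum

Critical points: x = -2 (local maximum); x = 3 (local minimum)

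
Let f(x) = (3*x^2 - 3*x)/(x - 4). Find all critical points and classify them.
f'(x) = 3*(x^2 - 8*x + 4)/(x^2 - 8*x + 16)

Solve f'(x) = 0:
  f'(x) = 3*(x^2 - 8*x + 4)/(x - 4)^2; the denominator is positive wherever f is defined, so f'(x) = 0 ⇔ 3*x^2 - 24*x + 12 = 0.
  Factor: 3*x^2 - 24*x + 12 = 3*(x^2 - 8*x + 4); x^2 - 8*x + 4 = 0 has no rational roots; quadratic formula: x = (8 ± √48)/2.
  ⇒ x = 4 - 2*sqrt(3) ≈ 0.5359, 2*sqrt(3) + 4 ≈ 7.4641

f''(x) = 72/(x^3 - 12*x^2 + 48*x - 64)
Second-derivative test at each critical point:
  f''(0.5359) = -1.7321 < 0 → local maximum
  f''(7.4641) = 1.7321 > 0 → local minimum

Critical points: x = 4 - 2*sqrt(3) ≈ 0.5359 (local maximum); x = 2*sqrt(3) + 4 ≈ 7.4641 (local minimum)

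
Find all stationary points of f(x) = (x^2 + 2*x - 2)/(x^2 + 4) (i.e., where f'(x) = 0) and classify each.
f'(x) = 2*(-x^2 + 6*x + 4)/(x^4 + 8*x^2 + 16)

Solve f'(x) = 0:
  f'(x) = -2*(x^2 - 6*x - 4)/(x^2 + 4)^2; the denominator is positive wherever f is defined, so f'(x) = 0 ⇔ -2*x^2 + 12*x + 8 = 0.
  Factor: -2*x^2 + 12*x + 8 = -2*(x^2 - 6*x - 4); x^2 - 6*x - 4 = 0 has no rational roots; quadratic formula: x = (6 ± √52)/2.
  ⇒ x = 3 - sqrt(13) ≈ -0.6056, 3 + sqrt(13) ≈ 6.6056

f''(x) = 4*(x^3 - 9*x^2 - 12*x + 12)/(x^6 + 12*x^4 + 48*x^2 + 64)
Second-derivative test at each critical point:
  f''(-0.6056) = 0.7564 > 0 → local minimum
  f''(6.6056) = -0.0064 < 0 → local maximum

Critical points: x = 3 - sqrt(13) ≈ -0.6056 (local minimum); x = 3 + sqrt(13) ≈ 6.6056 (local maximum)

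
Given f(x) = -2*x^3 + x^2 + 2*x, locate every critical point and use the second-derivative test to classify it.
f'(x) = -6*x^2 + 2*x + 2

Solve f'(x) = 0:
  Factor: -6*x^2 + 2*x + 2 = -2*(3*x^2 - x - 1); 3*x^2 - x - 1 = 0 has no rational roots; quadratic formula: x = (1 ± √13)/6.
  ⇒ x = 1/6 - sqrt(13)/6 ≈ -0.4343, 1/6 + sqrt(13)/6 ≈ 0.7676

f''(x) = 2 - 12*x
Second-derivative test at each critical point:
  f''(-0.4343) = 7.2111 > 0 → local minimum
  f''(0.7676) = -7.2111 < 0 → local maximum

Critical points: x = 1/6 - sqrt(13)/6 ≈ -0.4343 (local minimum); x = 1/6 + sqrt(13)/6 ≈ 0.7676 (local maximum)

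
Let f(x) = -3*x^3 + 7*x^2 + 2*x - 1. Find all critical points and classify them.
f'(x) = -9*x^2 + 14*x + 2

Solve f'(x) = 0:
  9*x^2 - 14*x - 2 = 0 has no rational roots; quadratic formula: x = (14 ± √268)/18.
  ⇒ x = 7/9 - sqrt(67)/9 ≈ -0.1317, 7/9 + sqrt(67)/9 ≈ 1.6873

f''(x) = 14 - 18*x
Second-derivative test at each critical point:
  f''(-0.1317) = 16.3707 > 0 → local minimum
  f''(1.6873) = -16.3707 < 0 → local maximum

Critical points: x = 7/9 - sqrt(67)/9 ≈ -0.1317 (local minimum); x = 7/9 + sqrt(67)/9 ≈ 1.6873 (local maximum)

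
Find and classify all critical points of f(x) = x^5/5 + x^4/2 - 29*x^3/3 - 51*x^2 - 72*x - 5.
f'(x) = x^4 + 2*x^3 - 29*x^2 - 102*x - 72

Solve f'(x) = 0:
  Factor: x^4 + 2*x^3 - 29*x^2 - 102*x - 72 = (x - 6)*(x + 1)*(x + 3)*(x + 4) = 0.
  ⇒ x = -4, -3, -1, 6

f''(x) = 4*x^3 + 6*x^2 - 58*x - 102
Second-derivative test at each critical point:
  f''(-4) = -30 < 0 → local maximum
  f''(-3) = 18 > 0 → local minimum
  f''(-1) = -42 < 0 → local maximum
  f''(6) = 630 > 0 → local minimum

Critical points: x = -4 (local maximum); x = -3 (local minimum); x = -1 (local maximum); x = 6 (local minimum)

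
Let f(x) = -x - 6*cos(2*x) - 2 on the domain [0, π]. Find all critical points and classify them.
f'(x) = 12*sin(2*x) - 1

Solve f'(x) = 0 on [0, π]:
  f'(x) = 0 ⇔ sin(2*x) = 1/12, i.e. 2*x = arcsin(1/12) + 2nπ or 2*x = π − arcsin(1/12) + 2nπ; keep the solutions lying in [0, π].
  ⇒ x = asin(1/12)/2 ≈ 0.0417, -asin(1/12)/2 + pi/2 ≈ 1.5291

f''(x) = 24*cos(2*x)
Second-derivative test at each critical point:
  f''(0.0417) = 23.9165 > 0 → local minimum
  f''(1.5291) = -23.9165 < 0 → local maximum

Critical points: x = asin(1/12)/2 ≈ 0.0417 (local minimum); x = -asin(1/12)/2 + pi/2 ≈ 1.5291 (local maximum)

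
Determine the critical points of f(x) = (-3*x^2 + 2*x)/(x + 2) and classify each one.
f'(x) = (-3*x^2 - 12*x + 4)/(x^2 + 4*x + 4)

Solve f'(x) = 0:
  f'(x) = -(3*x^2 + 12*x - 4)/(x + 2)^2; the denominator is positive wherever f is defined, so f'(x) = 0 ⇔ -3*x^2 - 12*x + 4 = 0.
  3*x^2 + 12*x - 4 = 0 has no rational roots; quadratic formula: x = (-12 ± √192)/6.
  ⇒ x = -4*sqrt(3)/3 - 2 ≈ -4.3094, -2 + 4*sqrt(3)/3 ≈ 0.3094

f''(x) = -32/(x^3 + 6*x^2 + 12*x + 8)
Second-derivative test at each critical point:
  f''(-4.3094) = 2.5981 > 0 → local minimum
  f''(0.3094) = -2.5981 < 0 → local maximum

Critical points: x = -4*sqrt(3)/3 - 2 ≈ -4.3094 (local minimum); x = -2 + 4*sqrt(3)/3 ≈ 0.3094 (local maximum)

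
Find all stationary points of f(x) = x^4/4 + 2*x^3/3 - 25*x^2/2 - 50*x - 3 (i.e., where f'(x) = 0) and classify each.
f'(x) = x^3 + 2*x^2 - 25*x - 50

Solve f'(x) = 0:
  Factor: x^3 + 2*x^2 - 25*x - 50 = (x - 5)*(x + 2)*(x + 5) = 0.
  ⇒ x = -5, -2, 5

f''(x) = 3*x^2 + 4*x - 25
Second-derivative test at each critical point:
  f''(-5) = 30 > 0 → local minimum
  f''(-2) = -21 < 0 → local maximum
  f''(5) = 70 > 0 → local minimum

Critical points: x = -5 (local minimum); x = -2 (local maximum); x = 5 (local minimum)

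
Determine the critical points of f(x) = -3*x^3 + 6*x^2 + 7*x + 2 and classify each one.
f'(x) = -9*x^2 + 12*x + 7

Solve f'(x) = 0:
  9*x^2 - 12*x - 7 = 0 has no rational roots; quadratic formula: x = (12 ± √396)/18.
  ⇒ x = 2/3 - sqrt(11)/3 ≈ -0.4389, 2/3 + sqrt(11)/3 ≈ 1.7722

f''(x) = 12 - 18*x
Second-derivative test at each critical point:
  f''(-0.4389) = 19.8997 > 0 → local minimum
  f''(1.7722) = -19.8997 < 0 → local maximum

Critical points: x = 2/3 - sqrt(11)/3 ≈ -0.4389 (local minimum); x = 2/3 + sqrt(11)/3 ≈ 1.7722 (local maximum)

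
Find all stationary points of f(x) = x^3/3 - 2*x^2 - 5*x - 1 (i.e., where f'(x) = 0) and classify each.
f'(x) = x^2 - 4*x - 5

Solve f'(x) = 0:
  Factor: x^2 - 4*x - 5 = (x - 5)*(x + 1) = 0.
  ⇒ x = -1, 5

f''(x) = 2*x - 4
Second-derivative test at each critical point:
  f''(-1) = -6 < 0 → local maximum
  f''(5) = 6 > 0 → local minimum

Critical points: x = -1 (local maximum); x = 5 (local minimum)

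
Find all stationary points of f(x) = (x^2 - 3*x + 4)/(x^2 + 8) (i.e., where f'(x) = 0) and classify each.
f'(x) = (3*x^2 + 8*x - 24)/(x^4 + 16*x^2 + 64)

Solve f'(x) = 0:
  f'(x) = (3*x^2 + 8*x - 24)/(x^2 + 8)^2; the denominator is positive wherever f is defined, so f'(x) = 0 ⇔ 3*x^2 + 8*x - 24 = 0.
  3*x^2 + 8*x - 24 = 0 has no rational roots; quadratic formula: x = (-8 ± √352)/6.
  ⇒ x = -2*sqrt(22)/3 - 4/3 ≈ -4.4603, -4/3 + 2*sqrt(22)/3 ≈ 1.7936

f''(x) = 2*(-3*x^3 - 12*x^2 + 72*x + 32)/(x^6 + 24*x^4 + 192*x^2 + 512)
Second-derivative test at each critical point:
  f''(-4.4603) = -0.0241 < 0 → local maximum
  f''(1.7936) = 0.1491 > 0 → local minimum

Critical points: x = -2*sqrt(22)/3 - 4/3 ≈ -4.4603 (local maximum); x = -4/3 + 2*sqrt(22)/3 ≈ 1.7936 (local minimum)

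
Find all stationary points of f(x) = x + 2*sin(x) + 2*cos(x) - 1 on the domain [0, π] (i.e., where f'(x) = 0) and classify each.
f'(x) = 2*sqrt(2)*cos(x + pi/4) + 1

Solve f'(x) = 0 on [0, π]:
  f'(x) = 0 ⇔ -2*sin(x) + 2*cos(x) = -1. Write the left side as R·cos(x + φ) with R = √(2² + 2²) = 2*sqrt(2), cos φ = sqrt(2)/2, sin φ = sqrt(2)/2; then cos(x + φ) = -sqrt(2)/4. Solve for x and keep the solutions lying in [0, π].
  ⇒ x = atan((1 + sqrt(7))/(-1 + sqrt(7))) ≈ 1.1468

f''(x) = -2*sqrt(2)*sin(x + pi/4)
Second-derivative test at each critical point:
  f''(1.1468) = -2.6458 < 0 → local maximum

Critical points: x = atan((1 + sqrt(7))/(-1 + sqrt(7))) ≈ 1.1468 (local maximum)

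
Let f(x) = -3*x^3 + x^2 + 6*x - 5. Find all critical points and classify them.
f'(x) = -9*x^2 + 2*x + 6

Solve f'(x) = 0:
  9*x^2 - 2*x - 6 = 0 has no rational roots; quadratic formula: x = (2 ± √220)/18.
  ⇒ x = 1/9 - sqrt(55)/9 ≈ -0.7129, 1/9 + sqrt(55)/9 ≈ 0.9351

f''(x) = 2 - 18*x
Second-derivative test at each critical point:
  f''(-0.7129) = 14.8324 > 0 → local minimum
  f''(0.9351) = -14.8324 < 0 → local maximum

Critical points: x = 1/9 - sqrt(55)/9 ≈ -0.7129 (local minimum); x = 1/9 + sqrt(55)/9 ≈ 0.9351 (local maximum)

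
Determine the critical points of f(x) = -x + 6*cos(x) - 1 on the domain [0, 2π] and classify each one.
f'(x) = -6*sin(x) - 1

Solve f'(x) = 0 on [0, 2π]:
  f'(x) = 0 ⇔ sin(x) = -1/6, i.e. x = arcsin(-1/6) + 2nπ or x = π − arcsin(-1/6) + 2nπ; keep the solutions lying in [0, 2π].
  ⇒ x = asin(1/6) + pi ≈ 3.3090, -asin(1/6) + 2*pi ≈ 6.1157

f''(x) = -6*cos(x)
Second-derivative test at each critical point:
  f''(3.3090) = 5.9161 > 0 → local minimum
  f''(6.1157) = -5.9161 < 0 → local maximum

Critical points: x = asin(1/6) + pi ≈ 3.3090 (local minimum); x = -asin(1/6) + 2*pi ≈ 6.1157 (local maximum)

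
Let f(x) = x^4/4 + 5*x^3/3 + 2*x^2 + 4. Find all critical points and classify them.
f'(x) = x*(x^2 + 5*x + 4)

Solve f'(x) = 0:
  Factor: x^3 + 5*x^2 + 4*x = x*(x + 1)*(x + 4) = 0.
  ⇒ x = -4, -1, 0

f''(x) = 3*x^2 + 10*x + 4
Second-derivative test at each critical point:
  f''(-4) = 12 > 0 → local minimum
  f''(-1) = -3 < 0 → local maximum
  f''(0) = 4 > 0 → local minimum

Critical points: x = -4 (local minimum); x = -1 (local maximum); x = 0 (local minimum)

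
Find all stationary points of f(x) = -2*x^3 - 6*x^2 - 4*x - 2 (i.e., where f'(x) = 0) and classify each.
f'(x) = -6*x^2 - 12*x - 4

Solve f'(x) = 0:
  Factor: -6*x^2 - 12*x - 4 = -2*(3*x^2 + 6*x + 2); 3*x^2 + 6*x + 2 = 0 has no rational roots; quadratic formula: x = (-6 ± √12)/6.
  ⇒ x = -1 - sqrt(3)/3 ≈ -1.5774, -1 + sqrt(3)/3 ≈ -0.4226

f''(x) = -12*x - 12
Second-derivative test at each critical point:
  f''(-1.5774) = 6.9282 > 0 → local minimum
  f''(-0.4226) = -6.9282 < 0 → local maximum

Critical points: x = -1 - sqrt(3)/3 ≈ -1.5774 (local minimum); x = -1 + sqrt(3)/3 ≈ -0.4226 (local maximum)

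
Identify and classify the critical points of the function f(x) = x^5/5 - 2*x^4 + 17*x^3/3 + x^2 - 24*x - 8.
f'(x) = x^4 - 8*x^3 + 17*x^2 + 2*x - 24

Solve f'(x) = 0:
  Factor: x^4 - 8*x^3 + 17*x^2 + 2*x - 24 = (x - 4)*(x - 3)*(x - 2)*(x + 1) = 0.
  ⇒ x = -1, 2, 3, 4

f''(x) = 4*x^3 - 24*x^2 + 34*x + 2
Second-derivative test at each critical point:
  f''(-1) = -60 < 0 → local maximum
  f''(2) = 6 > 0 → local minimum
  f''(3) = -4 < 0 → local maximum
  f''(4) = 10 > 0 → local minimum

Critical points: x = -1 (local maximum); x = 2 (local minimum); x = 3 (local maximum); x = 4 (local minimum)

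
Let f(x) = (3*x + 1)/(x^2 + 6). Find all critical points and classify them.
f'(x) = (-3*x^2 - 2*x + 18)/(x^4 + 12*x^2 + 36)

Solve f'(x) = 0:
  f'(x) = -(3*x^2 + 2*x - 18)/(x^2 + 6)^2; the denominator is positive wherever f is defined, so f'(x) = 0 ⇔ -3*x^2 - 2*x + 18 = 0.
  3*x^2 + 2*x - 18 = 0 has no rational roots; quadratic formula: x = (-2 ± √220)/6.
  ⇒ x = -sqrt(55)/3 - 1/3 ≈ -2.8054, -1/3 + sqrt(55)/3 ≈ 2.1387

f''(x) = 2*(4*x^2*(3*x + 1) - (9*x + 1)*(x^2 + 6))/(x^2 + 6)^3
Second-derivative test at each critical point:
  f''(-2.8054) = 0.0771 > 0 → local minimum
  f''(2.1387) = -0.1327 < 0 → local maximum

Critical points: x = -sqrt(55)/3 - 1/3 ≈ -2.8054 (local minimum); x = -1/3 + sqrt(55)/3 ≈ 2.1387 (local maximum)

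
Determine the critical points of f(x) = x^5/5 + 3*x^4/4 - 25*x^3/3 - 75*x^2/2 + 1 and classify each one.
f'(x) = x*(x^3 + 3*x^2 - 25*x - 75)

Solve f'(x) = 0:
  Factor: x^4 + 3*x^3 - 25*x^2 - 75*x = x*(x - 5)*(x + 3)*(x + 5) = 0.
  ⇒ x = -5, -3, 0, 5

f''(x) = 4*x^3 + 9*x^2 - 50*x - 75
Second-derivative test at each critical point:
  f''(-5) = -100 < 0 → local maximum
  f''(-3) = 48 > 0 → local minimum
  f''(0) = -75 < 0 → local maximum
  f''(5) = 400 > 0 → local minimum

Critical points: x = -5 (local maximum); x = -3 (local minimum); x = 0 (local maximum); x = 5 (local minimum)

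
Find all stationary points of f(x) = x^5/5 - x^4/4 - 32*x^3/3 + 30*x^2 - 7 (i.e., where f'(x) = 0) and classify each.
f'(x) = x*(x^3 - x^2 - 32*x + 60)

Solve f'(x) = 0:
  Factor: x^4 - x^3 - 32*x^2 + 60*x = x*(x - 5)*(x - 2)*(x + 6) = 0.
  ⇒ x = -6, 0, 2, 5

f''(x) = 4*x^3 - 3*x^2 - 64*x + 60
Second-derivative test at each critical point:
  f''(-6) = -528 < 0 → local maximum
  f''(0) = 60 > 0 → local minimum
  f''(2) = -48 < 0 → local maximum
  f''(5) = 165 > 0 → local minimum

Critical points: x = -6 (local maximum); x = 0 (local minimum); x = 2 (local maximum); x = 5 (local minimum)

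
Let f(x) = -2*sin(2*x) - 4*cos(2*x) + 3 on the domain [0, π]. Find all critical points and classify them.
f'(x) = 8*sin(2*x) - 4*cos(2*x)

Solve f'(x) = 0 on [0, π]:
  f'(x) = 0 ⇔ -2*cos(2*x) = -4*sin(2*x) ⇔ tan(2*x) = 1/2, i.e. 2*x = arctan(1/2) + nπ; keep the solutions lying in [0, π].
  ⇒ x = atan(1/2)/2 ≈ 0.2318, atan(1/2)/2 + pi/2 ≈ 1.8026

f''(x) = 8*sin(2*x) + 16*cos(2*x)
Second-derivative test at each critical point:
  f''(0.2318) = 17.8885 > 0 → local minimum
  f''(1.8026) = -17.8885 < 0 → local maximum

Critical points: x = atan(1/2)/2 ≈ 0.2318 (local minimum); x = atan(1/2)/2 + pi/2 ≈ 1.8026 (local maximum)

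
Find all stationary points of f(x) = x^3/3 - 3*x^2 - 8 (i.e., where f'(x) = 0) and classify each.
f'(x) = x*(x - 6)

Solve f'(x) = 0:
  Factor: x^2 - 6*x = x*(x - 6) = 0.
  ⇒ x = 0, 6

f''(x) = 2*x - 6
Second-derivative test at each critical point:
  f''(0) = -6 < 0 → local maximum
  f''(6) = 6 > 0 → local minimum

Critical points: x = 0 (local maximum); x = 6 (local minimum)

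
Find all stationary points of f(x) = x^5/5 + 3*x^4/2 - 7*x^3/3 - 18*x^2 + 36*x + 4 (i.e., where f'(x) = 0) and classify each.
f'(x) = x^4 + 6*x^3 - 7*x^2 - 36*x + 36

Solve f'(x) = 0:
  Factor: x^4 + 6*x^3 - 7*x^2 - 36*x + 36 = (x - 2)*(x - 1)*(x + 3)*(x + 6) = 0.
  ⇒ x = -6, -3, 1, 2

f''(x) = 4*x^3 + 18*x^2 - 14*x - 36
Second-derivative test at each critical point:
  f''(-6) = -168 < 0 → local maximum
  f''(-3) = 60 > 0 → local minimum
  f''(1) = -28 < 0 → local maximum
  f''(2) = 40 > 0 → local minimum

Critical points: x = -6 (local maximum); x = -3 (local minimum); x = 1 (local maximum); x = 2 (local minimum)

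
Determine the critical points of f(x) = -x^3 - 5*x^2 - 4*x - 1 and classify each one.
f'(x) = -3*x^2 - 10*x - 4

Solve f'(x) = 0:
  3*x^2 + 10*x + 4 = 0 has no rational roots; quadratic formula: x = (-10 ± √52)/6.
  ⇒ x = -5/3 - sqrt(13)/3 ≈ -2.8685, -5/3 + sqrt(13)/3 ≈ -0.4648

f''(x) = -6*x - 10
Second-derivative test at each critical point:
  f''(-2.8685) = 7.2111 > 0 → local minimum
  f''(-0.4648) = -7.2111 < 0 → local maximum

Critical points: x = -5/3 - sqrt(13)/3 ≈ -2.8685 (local minimum); x = -5/3 + sqrt(13)/3 ≈ -0.4648 (local maximum)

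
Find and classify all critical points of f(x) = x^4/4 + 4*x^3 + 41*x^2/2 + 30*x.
f'(x) = x^3 + 12*x^2 + 41*x + 30

Solve f'(x) = 0:
  Factor: x^3 + 12*x^2 + 41*x + 30 = (x + 1)*(x + 5)*(x + 6) = 0.
  ⇒ x = -6, -5, -1

f''(x) = 3*x^2 + 24*x + 41
Second-derivative test at each critical point:
  f''(-6) = 5 > 0 → local minimum
  f''(-5) = -4 < 0 → local maximum
  f''(-1) = 20 > 0 → local minimum

Critical points: x = -6 (local minimum); x = -5 (local maximum); x = -1 (local minimum)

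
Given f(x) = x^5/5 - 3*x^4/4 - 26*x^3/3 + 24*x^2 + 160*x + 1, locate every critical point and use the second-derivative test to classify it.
f'(x) = x^4 - 3*x^3 - 26*x^2 + 48*x + 160

Solve f'(x) = 0:
  Factor: x^4 - 3*x^3 - 26*x^2 + 48*x + 160 = (x - 5)*(x - 4)*(x + 2)*(x + 4) = 0.
  ⇒ x = -4, -2, 4, 5

f''(x) = 4*x^3 - 9*x^2 - 52*x + 48
Second-derivative test at each critical point:
  f''(-4) = -144 < 0 → local maximum
  f''(-2) = 84 > 0 → local minimum
  f''(4) = -48 < 0 → local maximum
  f''(5) = 63 > 0 → local minimum

Critical points: x = -4 (local maximum); x = -2 (local minimum); x = 4 (local maximum); x = 5 (local minimum)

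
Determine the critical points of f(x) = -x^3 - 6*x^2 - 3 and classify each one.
f'(x) = 3*x*(-x - 4)

Solve f'(x) = 0:
  Factor: -3*x^2 - 12*x = -3*x*(x + 4) = 0.
  ⇒ x = -4, 0

f''(x) = -6*x - 12
Second-derivative test at each critical point:
  f''(-4) = 12 > 0 → local minimum
  f''(0) = -12 < 0 → local maximum

Critical points: x = -4 (local minimum); x = 0 (local maximum)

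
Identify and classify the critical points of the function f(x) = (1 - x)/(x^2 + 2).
f'(x) = (-x^2 + 2*x*(x - 1) - 2)/(x^2 + 2)^2

Solve f'(x) = 0:
  f'(x) = (x^2 - 2*x - 2)/(x^2 + 2)^2; the denominator is positive wherever f is defined, so f'(x) = 0 ⇔ x^2 - 2*x - 2 = 0.
  x^2 - 2*x - 2 = 0 has no rational roots; quadratic formula: x = (2 ± √12)/2.
  ⇒ x = 1 - sqrt(3) ≈ -0.7321, 1 + sqrt(3) ≈ 2.7321

f''(x) = 2*(4*x^2*(1 - x) + (3*x - 1)*(x^2 + 2))/(x^2 + 2)^3
Second-derivative test at each critical point:
  f''(-0.7321) = -0.5387 < 0 → local maximum
  f''(2.7321) = 0.0387 > 0 → local minimum

Critical points: x = 1 - sqrt(3) ≈ -0.7321 (local maximum); x = 1 + sqrt(3) ≈ 2.7321 (local minimum)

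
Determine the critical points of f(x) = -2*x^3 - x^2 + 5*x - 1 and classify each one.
f'(x) = -6*x^2 - 2*x + 5

Solve f'(x) = 0:
  6*x^2 + 2*x - 5 = 0 has no rational roots; quadratic formula: x = (-2 ± √124)/12.
  ⇒ x = -sqrt(31)/6 - 1/6 ≈ -1.0946, -1/6 + sqrt(31)/6 ≈ 0.7613

f''(x) = -12*x - 2
Second-derivative test at each critical point:
  f''(-1.0946) = 11.1355 > 0 → local minimum
  f''(0.7613) = -11.1355 < 0 → local maximum

Critical points: x = -sqrt(31)/6 - 1/6 ≈ -1.0946 (local minimum); x = -1/6 + sqrt(31)/6 ≈ 0.7613 (local maximum)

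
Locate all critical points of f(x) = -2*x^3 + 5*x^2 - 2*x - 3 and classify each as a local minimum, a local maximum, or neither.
f'(x) = -6*x^2 + 10*x - 2

Solve f'(x) = 0:
  Factor: -6*x^2 + 10*x - 2 = -2*(3*x^2 - 5*x + 1); 3*x^2 - 5*x + 1 = 0 has no rational roots; quadratic formula: x = (5 ± √13)/6.
  ⇒ x = 5/6 - sqrt(13)/6 ≈ 0.2324, sqrt(13)/6 + 5/6 ≈ 1.4343

f''(x) = 10 - 12*x
Second-derivative test at each critical point:
  f''(0.2324) = 7.2111 > 0 → local minimum
  f''(1.4343) = -7.2111 < 0 → local maximum

Critical points: x = 5/6 - sqrt(13)/6 ≈ 0.2324 (local minimum); x = sqrt(13)/6 + 5/6 ≈ 1.4343 (local maximum)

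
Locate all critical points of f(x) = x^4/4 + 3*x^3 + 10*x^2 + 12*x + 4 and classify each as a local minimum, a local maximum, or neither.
f'(x) = x^3 + 9*x^2 + 20*x + 12

Solve f'(x) = 0:
  Factor: x^3 + 9*x^2 + 20*x + 12 = (x + 1)*(x + 2)*(x + 6) = 0.
  ⇒ x = -6, -2, -1

f''(x) = 3*x^2 + 18*x + 20
Second-derivative test at each critical point:
  f''(-6) = 20 > 0 → local minimum
  f''(-2) = -4 < 0 → local maximum
  f''(-1) = 5 > 0 → local minimum

Critical points: x = -6 (local minimum); x = -2 (local maximum); x = -1 (local minimum)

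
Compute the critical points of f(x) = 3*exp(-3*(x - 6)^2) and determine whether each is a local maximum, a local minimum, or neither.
f'(x) = 18*(6 - x)*exp(-3*(x - 6)^2)

Solve f'(x) = 0:
  f'(x) = (108 - 18*x)·exp(-3*(x - 6)^2) and exp(-3*(x - 6)^2) > 0 for every x, so f'(x) = 0 ⇔ 108 - 18*x = 0.
  Factor: 108 - 18*x = -18*(x - 6) = 0.
  ⇒ x = 6

f''(x) = 18*(6*(x - 6)^2 - 1)*exp(-3*(x - 6)^2)
Second-derivative test at each critical point:
  f''(6) = -18 < 0 → local maximum

Critical points: x = 6 (local maximum)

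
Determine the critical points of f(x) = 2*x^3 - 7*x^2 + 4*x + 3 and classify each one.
f'(x) = 6*x^2 - 14*x + 4

Solve f'(x) = 0:
  Factor: 6*x^2 - 14*x + 4 = 2*(x - 2)*(3*x - 1) = 0.
  ⇒ x = 1/3, 2

f''(x) = 12*x - 14
Second-derivative test at each critical point:
  f''(1/3) = -10 < 0 → local maximum
  f''(2) = 10 > 0 → local minimum

Critical points: x = 1/3 (local maximum); x = 2 (local minimum)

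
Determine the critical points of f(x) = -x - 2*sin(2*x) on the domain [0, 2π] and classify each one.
f'(x) = 8*sin(x)^2 - 5

Solve f'(x) = 0 on [0, 2π]:
  f'(x) = 0 ⇔ cos(2*x) = -1/4, i.e. 2*x = ±arccos(-1/4) + 2nπ; keep the solutions lying in [0, 2π].
  ⇒ x = acos(-1/4)/2 ≈ 0.9117, pi - acos(-1/4)/2 ≈ 2.2299, acos(-1/4)/2 + pi ≈ 4.0533, -acos(-1/4)/2 + 2*pi ≈ 5.3714

f''(x) = 8*sin(2*x)
Second-derivative test at each critical point:
  f''(0.9117) = 7.7460 > 0 → local minimum
  f''(2.2299) = -7.7460 < 0 → local maximum
  f''(4.0533) = 7.7460 > 0 → local minimum
  f''(5.3714) = -7.7460 < 0 → local maximum

Critical points: x = acos(-1/4)/2 ≈ 0.9117 (local minimum); x = pi - acos(-1/4)/2 ≈ 2.2299 (local maximum); x = acos(-1/4)/2 + pi ≈ 4.0533 (local minimum); x = -acos(-1/4)/2 + 2*pi ≈ 5.3714 (local maximum)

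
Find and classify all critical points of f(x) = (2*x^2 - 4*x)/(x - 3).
f'(x) = 2*(x^2 - 6*x + 6)/(x^2 - 6*x + 9)

Solve f'(x) = 0:
  f'(x) = 2*(x^2 - 6*x + 6)/(x - 3)^2; the denominator is positive wherever f is defined, so f'(x) = 0 ⇔ 2*x^2 - 12*x + 12 = 0.
  Factor: 2*x^2 - 12*x + 12 = 2*(x^2 - 6*x + 6); x^2 - 6*x + 6 = 0 has no rational roots; quadratic formula: x = (6 ± √12)/2.
  ⇒ x = 3 - sqrt(3) ≈ 1.2679, sqrt(3) + 3 ≈ 4.7321

f''(x) = 12/(x^3 - 9*x^2 + 27*x - 27)
Second-derivative test at each critical point:
  f''(1.2679) = -2.3094 < 0 → local maximum
  f''(4.7321) = 2.3094 > 0 → local minimum

Critical points: x = 3 - sqrt(3) ≈ 1.2679 (local maximum); x = sqrt(3) + 3 ≈ 4.7321 (local minimum)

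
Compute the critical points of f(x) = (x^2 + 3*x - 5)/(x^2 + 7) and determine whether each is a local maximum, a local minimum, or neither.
f'(x) = 3*(-x^2 + 8*x + 7)/(x^4 + 14*x^2 + 49)

Solve f'(x) = 0:
  f'(x) = -3*(x^2 - 8*x - 7)/(x^2 + 7)^2; the denominator is positive wherever f is defined, so f'(x) = 0 ⇔ -3*x^2 + 24*x + 21 = 0.
  Factor: -3*x^2 + 24*x + 21 = -3*(x^2 - 8*x - 7); x^2 - 8*x - 7 = 0 has no rational roots; quadratic formula: x = (8 ± √92)/2.
  ⇒ x = 4 - sqrt(23) ≈ -0.7958, 4 + sqrt(23) ≈ 8.7958

f''(x) = 6*(x^3 - 12*x^2 - 21*x + 28)/(x^6 + 21*x^4 + 147*x^2 + 343)
Second-derivative test at each critical point:
  f''(-0.7958) = 0.4938 > 0 → local minimum
  f''(8.7958) = -0.0040 < 0 → local maximum

Critical points: x = 4 - sqrt(23) ≈ -0.7958 (local minimum); x = 4 + sqrt(23) ≈ 8.7958 (local maximum)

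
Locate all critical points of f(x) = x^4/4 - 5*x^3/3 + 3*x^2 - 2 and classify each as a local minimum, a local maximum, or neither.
f'(x) = x*(x^2 - 5*x + 6)

Solve f'(x) = 0:
  Factor: x^3 - 5*x^2 + 6*x = x*(x - 3)*(x - 2) = 0.
  ⇒ x = 0, 2, 3

f''(x) = 3*x^2 - 10*x + 6
Second-derivative test at each critical point:
  f''(0) = 6 > 0 → local minimum
  f''(2) = -2 < 0 → local maximum
  f''(3) = 3 > 0 → local minimum

Critical points: x = 0 (local minimum); x = 2 (local maximum); x = 3 (local minimum)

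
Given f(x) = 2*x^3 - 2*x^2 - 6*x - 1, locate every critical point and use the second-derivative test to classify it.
f'(x) = 6*x^2 - 4*x - 6

Solve f'(x) = 0:
  Factor: 6*x^2 - 4*x - 6 = 2*(3*x^2 - 2*x - 3); 3*x^2 - 2*x - 3 = 0 has no rational roots; quadratic formula: x = (2 ± √40)/6.
  ⇒ x = 1/3 - sqrt(10)/3 ≈ -0.7208, 1/3 + sqrt(10)/3 ≈ 1.3874

f''(x) = 12*x - 4
Second-derivative test at each critical point:
  f''(-0.7208) = -12.6491 < 0 → local maximum
  f''(1.3874) = 12.6491 > 0 → local minimum

Critical points: x = 1/3 - sqrt(10)/3 ≈ -0.7208 (local maximum); x = 1/3 + sqrt(10)/3 ≈ 1.3874 (local minimum)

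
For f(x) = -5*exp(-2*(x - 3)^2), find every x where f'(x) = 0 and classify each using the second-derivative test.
f'(x) = 20*(x - 3)*exp(-2*(x - 3)^2)

Solve f'(x) = 0:
  f'(x) = (20*x - 60)·exp(-2*(x - 3)^2) and exp(-2*(x - 3)^2) > 0 for every x, so f'(x) = 0 ⇔ 20*x - 60 = 0.
  Factor: 20*x - 60 = 20*(x - 3) = 0.
  ⇒ x = 3

f''(x) = 20*(1 - 4*(x - 3)^2)*exp(-2*(x - 3)^2)
Second-derivative test at each critical point:
  f''(3) = 20 > 0 → local minimum

Critical points: x = 3 (local minimum)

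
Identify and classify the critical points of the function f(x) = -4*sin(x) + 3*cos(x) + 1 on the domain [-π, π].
f'(x) = -3*sin(x) - 4*cos(x)

Solve f'(x) = 0 on [-π, π]:
  f'(x) = 0 ⇔ -4*cos(x) = 3*sin(x) ⇔ tan(x) = -4/3, i.e. x = arctan(-4/3) + nπ; keep the solutions lying in [-π, π].
  ⇒ x = -atan(4/3) ≈ -0.9273, pi - atan(4/3) ≈ 2.2143

f''(x) = 4*sin(x) - 3*cos(x)
Second-derivative test at each critical point:
  f''(-0.9273) = -5 < 0 → local maximum
  f''(2.2143) = 5 > 0 → local minimum

Critical points: x = -atan(4/3) ≈ -0.9273 (local maximum); x = pi - atan(4/3) ≈ 2.2143 (local minimum)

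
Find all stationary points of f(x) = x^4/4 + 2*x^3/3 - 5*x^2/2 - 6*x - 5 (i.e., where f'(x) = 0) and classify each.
f'(x) = x^3 + 2*x^2 - 5*x - 6

Solve f'(x) = 0:
  Factor: x^3 + 2*x^2 - 5*x - 6 = (x - 2)*(x + 1)*(x + 3) = 0.
  ⇒ x = -3, -1, 2

f''(x) = 3*x^2 + 4*x - 5
Second-derivative test at each critical point:
  f''(-3) = 10 > 0 → local minimum
  f''(-1) = -6 < 0 → local maximum
  f''(2) = 15 > 0 → local minimum

Critical points: x = -3 (local minimum); x = -1 (local maximum); x = 2 (local minimum)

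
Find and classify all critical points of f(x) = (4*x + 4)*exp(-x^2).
f'(x) = 4*(-2*x*(x + 1) + 1)*exp(-x^2)

Solve f'(x) = 0:
  f'(x) = (-8*x^2 - 8*x + 4)·exp(-x^2) and exp(-x^2) > 0 for every x, so f'(x) = 0 ⇔ -8*x^2 - 8*x + 4 = 0.
  Factor: -8*x^2 - 8*x + 4 = -4*(2*x^2 + 2*x - 1); 2*x^2 + 2*x - 1 = 0 has no rational roots; quadratic formula: x = (-2 ± √12)/4.
  ⇒ x = -sqrt(3)/2 - 1/2 ≈ -1.3660, -1/2 + sqrt(3)/2 ≈ 0.3660

f''(x) = 8*(2*x^2*(x + 1) - 3*x - 1)*exp(-x^2)
Second-derivative test at each critical point:
  f''(-1.3660) = 2.1441 > 0 → local minimum
  f''(0.3660) = -12.1190 < 0 → local maximum

Critical points: x = -sqrt(3)/2 - 1/2 ≈ -1.3660 (local minimum); x = -1/2 + sqrt(3)/2 ≈ 0.3660 (local maximum)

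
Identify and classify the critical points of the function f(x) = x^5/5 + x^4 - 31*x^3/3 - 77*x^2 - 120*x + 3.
f'(x) = x^4 + 4*x^3 - 31*x^2 - 154*x - 120

Solve f'(x) = 0:
  Factor: x^4 + 4*x^3 - 31*x^2 - 154*x - 120 = (x - 6)*(x + 1)*(x + 4)*(x + 5) = 0.
  ⇒ x = -5, -4, -1, 6

f''(x) = 4*x^3 + 12*x^2 - 62*x - 154
Second-derivative test at each critical point:
  f''(-5) = -44 < 0 → local maximum
  f''(-4) = 30 > 0 → local minimum
  f''(-1) = -84 < 0 → local maximum
  f''(6) = 770 > 0 → local minimum

Critical points: x = -5 (local maximum); x = -4 (local minimum); x = -1 (local maximum); x = 6 (local minimum)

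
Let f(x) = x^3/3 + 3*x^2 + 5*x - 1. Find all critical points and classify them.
f'(x) = x^2 + 6*x + 5

Solve f'(x) = 0:
  Factor: x^2 + 6*x + 5 = (x + 1)*(x + 5) = 0.
  ⇒ x = -5, -1

f''(x) = 2*x + 6
Second-derivative test at each critical point:
  f''(-5) = -4 < 0 → local maximum
  f''(-1) = 4 > 0 → local minimum

Critical points: x = -5 (local maximum); x = -1 (local minimum)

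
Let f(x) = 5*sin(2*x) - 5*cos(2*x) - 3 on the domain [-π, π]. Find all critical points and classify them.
f'(x) = 10*sqrt(2)*sin(2*x + pi/4)

Solve f'(x) = 0 on [-π, π]:
  f'(x) = 0 ⇔ 5*cos(2*x) = -5*sin(2*x) ⇔ tan(2*x) = -1, i.e. 2*x = arctan(-1) + nπ; keep the solutions lying in [-π, π].
  ⇒ x = -5*pi/8 ≈ -1.9635, -pi/8 ≈ -0.3927, 3*pi/8 ≈ 1.1781, 7*pi/8 ≈ 2.7489

f''(x) = 20*sqrt(2)*cos(2*x + pi/4)
Second-derivative test at each critical point:
  f''(-1.9635) = -28.2843 < 0 → local maximum
  f''(-0.3927) = 28.2843 > 0 → local minimum
  f''(1.1781) = -28.2843 < 0 → local maximum
  f''(2.7489) = 28.2843 > 0 → local minimum

Critical points: x = -5*pi/8 ≈ -1.9635 (local maximum); x = -pi/8 ≈ -0.3927 (local minimum); x = 3*pi/8 ≈ 1.1781 (local maximum); x = 7*pi/8 ≈ 2.7489 (local minimum)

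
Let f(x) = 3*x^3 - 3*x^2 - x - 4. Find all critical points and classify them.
f'(x) = 9*x^2 - 6*x - 1

Solve f'(x) = 0:
  9*x^2 - 6*x - 1 = 0 has no rational roots; quadratic formula: x = (6 ± √72)/18.
  ⇒ x = 1/3 - sqrt(2)/3 ≈ -0.1381, 1/3 + sqrt(2)/3 ≈ 0.8047

f''(x) = 18*x - 6
Second-derivative test at each critical point:
  f''(-0.1381) = -8.4853 < 0 → local maximum
  f''(0.8047) = 8.4853 > 0 → local minimum

Critical points: x = 1/3 - sqrt(2)/3 ≈ -0.1381 (local maximum); x = 1/3 + sqrt(2)/3 ≈ 0.8047 (local minimum)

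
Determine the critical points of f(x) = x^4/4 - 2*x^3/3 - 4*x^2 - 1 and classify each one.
f'(x) = x*(x^2 - 2*x - 8)

Solve f'(x) = 0:
  Factor: x^3 - 2*x^2 - 8*x = x*(x - 4)*(x + 2) = 0.
  ⇒ x = -2, 0, 4

f''(x) = 3*x^2 - 4*x - 8
Second-derivative test at each critical point:
  f''(-2) = 12 > 0 → local minimum
  f''(0) = -8 < 0 → local maximum
  f''(4) = 24 > 0 → local minimum

Critical points: x = -2 (local minimum); x = 0 (local maximum); x = 4 (local minimum)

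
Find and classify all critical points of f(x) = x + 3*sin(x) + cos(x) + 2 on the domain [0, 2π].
f'(x) = -sin(x) + 3*cos(x) + 1

Solve f'(x) = 0 on [0, 2π]:
  f'(x) = 0 ⇔ -sin(x) + 3*cos(x) = -1. Write the left side as R·cos(x + φ) with R = √(3² + 1²) = sqrt(10), cos φ = 3*sqrt(10)/10, sin φ = sqrt(10)/10; then cos(x + φ) = -sqrt(10)/10. Solve for x and keep the solutions lying in [0, 2π].
  ⇒ x = pi/2 ≈ 1.5708, atan(4/3) + pi ≈ 4.0689

f''(x) = -3*sin(x) - cos(x)
Second-derivative test at each critical point:
  f''(1.5708) = -3 < 0 → local maximum
  f''(4.0689) = 3 > 0 → local minimum

Critical points: x = pi/2 ≈ 1.5708 (local maximum); x = atan(4/3) + pi ≈ 4.0689 (local minimum)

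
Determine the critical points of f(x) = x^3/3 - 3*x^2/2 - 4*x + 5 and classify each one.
f'(x) = x^2 - 3*x - 4

Solve f'(x) = 0:
  Factor: x^2 - 3*x - 4 = (x - 4)*(x + 1) = 0.
  ⇒ x = -1, 4

f''(x) = 2*x - 3
Second-derivative test at each critical point:
  f''(-1) = -5 < 0 → local maximum
  f''(4) = 5 > 0 → local minimum

Critical points: x = -1 (local maximum); x = 4 (local minimum)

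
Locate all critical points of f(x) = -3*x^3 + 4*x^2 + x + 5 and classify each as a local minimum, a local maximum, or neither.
f'(x) = -9*x^2 + 8*x + 1

Solve f'(x) = 0:
  Factor: -9*x^2 + 8*x + 1 = -(x - 1)*(9*x + 1) = 0.
  ⇒ x = -1/9, 1

f''(x) = 8 - 18*x
Second-derivative test at each critical point:
  f''(-1/9) = 10 > 0 → local minimum
  f''(1) = -10 < 0 → local maximum

Critical points: x = -1/9 (local minimum); x = 1 (local maximum)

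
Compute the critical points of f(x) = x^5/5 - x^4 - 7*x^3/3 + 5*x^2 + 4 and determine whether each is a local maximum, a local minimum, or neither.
f'(x) = x*(x^3 - 4*x^2 - 7*x + 10)

Solve f'(x) = 0:
  Factor: x^4 - 4*x^3 - 7*x^2 + 10*x = x*(x - 5)*(x - 1)*(x + 2) = 0.
  ⇒ x = -2, 0, 1, 5

f''(x) = 4*x^3 - 12*x^2 - 14*x + 10
Second-derivative test at each critical point:
  f''(-2) = -42 < 0 → local maximum
  f''(0) = 10 > 0 → local minimum
  f''(1) = -12 < 0 → local maximum
  f''(5) = 140 > 0 → local minimum

Critical points: x = -2 (local maximum); x = 0 (local minimum); x = 1 (local maximum); x = 5 (local minimum)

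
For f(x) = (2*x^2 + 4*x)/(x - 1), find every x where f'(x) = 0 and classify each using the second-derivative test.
f'(x) = 2*(x^2 - 2*x - 2)/(x^2 - 2*x + 1)

Solve f'(x) = 0:
  f'(x) = 2*(x^2 - 2*x - 2)/(x - 1)^2; the denominator is positive wherever f is defined, so f'(x) = 0 ⇔ 2*x^2 - 4*x - 4 = 0.
  Factor: 2*x^2 - 4*x - 4 = 2*(x^2 - 2*x - 2); x^2 - 2*x - 2 = 0 has no rational roots; quadratic formula: x = (2 ± √12)/2.
  ⇒ x = 1 - sqrt(3) ≈ -0.7321, 1 + sqrt(3) ≈ 2.7321

f''(x) = 12/(x^3 - 3*x^2 + 3*x - 1)
Second-derivative test at each critical point:
  f''(-0.7321) = -2.3094 < 0 → local maximum
  f''(2.7321) = 2.3094 > 0 → local minimum

Critical points: x = 1 - sqrt(3) ≈ -0.7321 (local maximum); x = 1 + sqrt(3) ≈ 2.7321 (local minimum)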